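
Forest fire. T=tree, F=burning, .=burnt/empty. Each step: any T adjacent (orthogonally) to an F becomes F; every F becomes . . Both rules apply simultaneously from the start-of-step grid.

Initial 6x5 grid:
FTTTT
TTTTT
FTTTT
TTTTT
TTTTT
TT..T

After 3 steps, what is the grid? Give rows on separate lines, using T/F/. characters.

Step 1: 4 trees catch fire, 2 burn out
  .FTTT
  FTTTT
  .FTTT
  FTTTT
  TTTTT
  TT..T
Step 2: 5 trees catch fire, 4 burn out
  ..FTT
  .FTTT
  ..FTT
  .FTTT
  FTTTT
  TT..T
Step 3: 6 trees catch fire, 5 burn out
  ...FT
  ..FTT
  ...FT
  ..FTT
  .FTTT
  FT..T

...FT
..FTT
...FT
..FTT
.FTTT
FT..T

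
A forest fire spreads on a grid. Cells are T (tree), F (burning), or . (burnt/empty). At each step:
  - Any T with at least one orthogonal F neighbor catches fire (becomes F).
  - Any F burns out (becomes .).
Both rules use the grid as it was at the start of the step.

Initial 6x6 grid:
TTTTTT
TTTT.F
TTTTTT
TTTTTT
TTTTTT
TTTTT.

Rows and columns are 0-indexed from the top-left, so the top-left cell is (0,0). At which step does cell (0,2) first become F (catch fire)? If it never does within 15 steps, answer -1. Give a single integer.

Step 1: cell (0,2)='T' (+2 fires, +1 burnt)
Step 2: cell (0,2)='T' (+3 fires, +2 burnt)
Step 3: cell (0,2)='T' (+4 fires, +3 burnt)
Step 4: cell (0,2)='F' (+5 fires, +4 burnt)
  -> target ignites at step 4
Step 5: cell (0,2)='.' (+6 fires, +5 burnt)
Step 6: cell (0,2)='.' (+6 fires, +6 burnt)
Step 7: cell (0,2)='.' (+4 fires, +6 burnt)
Step 8: cell (0,2)='.' (+2 fires, +4 burnt)
Step 9: cell (0,2)='.' (+1 fires, +2 burnt)
Step 10: cell (0,2)='.' (+0 fires, +1 burnt)
  fire out at step 10

4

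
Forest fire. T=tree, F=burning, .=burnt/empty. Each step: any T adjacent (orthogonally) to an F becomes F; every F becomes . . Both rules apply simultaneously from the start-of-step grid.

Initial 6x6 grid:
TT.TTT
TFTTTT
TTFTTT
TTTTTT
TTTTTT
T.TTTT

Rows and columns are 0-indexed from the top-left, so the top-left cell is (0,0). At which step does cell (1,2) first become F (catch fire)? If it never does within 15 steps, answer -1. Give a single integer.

Step 1: cell (1,2)='F' (+6 fires, +2 burnt)
  -> target ignites at step 1
Step 2: cell (1,2)='.' (+7 fires, +6 burnt)
Step 3: cell (1,2)='.' (+8 fires, +7 burnt)
Step 4: cell (1,2)='.' (+6 fires, +8 burnt)
Step 5: cell (1,2)='.' (+4 fires, +6 burnt)
Step 6: cell (1,2)='.' (+1 fires, +4 burnt)
Step 7: cell (1,2)='.' (+0 fires, +1 burnt)
  fire out at step 7

1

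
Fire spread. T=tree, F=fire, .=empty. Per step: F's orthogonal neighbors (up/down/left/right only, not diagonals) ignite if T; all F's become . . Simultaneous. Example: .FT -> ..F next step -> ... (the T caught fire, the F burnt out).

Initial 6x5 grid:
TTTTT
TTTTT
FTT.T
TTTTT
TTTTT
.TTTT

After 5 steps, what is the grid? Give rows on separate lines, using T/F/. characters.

Step 1: 3 trees catch fire, 1 burn out
  TTTTT
  FTTTT
  .FT.T
  FTTTT
  TTTTT
  .TTTT
Step 2: 5 trees catch fire, 3 burn out
  FTTTT
  .FTTT
  ..F.T
  .FTTT
  FTTTT
  .TTTT
Step 3: 4 trees catch fire, 5 burn out
  .FTTT
  ..FTT
  ....T
  ..FTT
  .FTTT
  .TTTT
Step 4: 5 trees catch fire, 4 burn out
  ..FTT
  ...FT
  ....T
  ...FT
  ..FTT
  .FTTT
Step 5: 5 trees catch fire, 5 burn out
  ...FT
  ....F
  ....T
  ....F
  ...FT
  ..FTT

...FT
....F
....T
....F
...FT
..FTT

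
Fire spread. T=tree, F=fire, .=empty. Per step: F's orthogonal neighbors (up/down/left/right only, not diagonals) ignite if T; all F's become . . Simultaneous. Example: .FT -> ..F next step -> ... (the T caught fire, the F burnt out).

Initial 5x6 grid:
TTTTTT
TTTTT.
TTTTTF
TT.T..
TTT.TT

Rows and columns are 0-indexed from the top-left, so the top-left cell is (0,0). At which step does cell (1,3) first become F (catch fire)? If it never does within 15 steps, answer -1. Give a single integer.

Step 1: cell (1,3)='T' (+1 fires, +1 burnt)
Step 2: cell (1,3)='T' (+2 fires, +1 burnt)
Step 3: cell (1,3)='F' (+4 fires, +2 burnt)
  -> target ignites at step 3
Step 4: cell (1,3)='.' (+4 fires, +4 burnt)
Step 5: cell (1,3)='.' (+4 fires, +4 burnt)
Step 6: cell (1,3)='.' (+4 fires, +4 burnt)
Step 7: cell (1,3)='.' (+3 fires, +4 burnt)
Step 8: cell (1,3)='.' (+0 fires, +3 burnt)
  fire out at step 8

3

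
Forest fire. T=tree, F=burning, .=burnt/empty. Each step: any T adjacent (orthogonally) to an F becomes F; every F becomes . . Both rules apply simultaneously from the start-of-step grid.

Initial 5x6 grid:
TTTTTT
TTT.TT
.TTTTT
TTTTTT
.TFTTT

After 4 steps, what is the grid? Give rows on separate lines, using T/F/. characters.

Step 1: 3 trees catch fire, 1 burn out
  TTTTTT
  TTT.TT
  .TTTTT
  TTFTTT
  .F.FTT
Step 2: 4 trees catch fire, 3 burn out
  TTTTTT
  TTT.TT
  .TFTTT
  TF.FTT
  ....FT
Step 3: 6 trees catch fire, 4 burn out
  TTTTTT
  TTF.TT
  .F.FTT
  F...FT
  .....F
Step 4: 4 trees catch fire, 6 burn out
  TTFTTT
  TF..TT
  ....FT
  .....F
  ......

TTFTTT
TF..TT
....FT
.....F
......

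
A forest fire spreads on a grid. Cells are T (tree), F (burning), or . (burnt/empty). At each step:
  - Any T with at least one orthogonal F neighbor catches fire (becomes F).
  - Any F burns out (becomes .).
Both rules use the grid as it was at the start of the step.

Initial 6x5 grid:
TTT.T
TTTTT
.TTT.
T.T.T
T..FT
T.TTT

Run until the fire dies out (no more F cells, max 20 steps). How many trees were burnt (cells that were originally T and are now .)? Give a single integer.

Step 1: +2 fires, +1 burnt (F count now 2)
Step 2: +3 fires, +2 burnt (F count now 3)
Step 3: +0 fires, +3 burnt (F count now 0)
Fire out after step 3
Initially T: 21, now '.': 14
Total burnt (originally-T cells now '.'): 5

Answer: 5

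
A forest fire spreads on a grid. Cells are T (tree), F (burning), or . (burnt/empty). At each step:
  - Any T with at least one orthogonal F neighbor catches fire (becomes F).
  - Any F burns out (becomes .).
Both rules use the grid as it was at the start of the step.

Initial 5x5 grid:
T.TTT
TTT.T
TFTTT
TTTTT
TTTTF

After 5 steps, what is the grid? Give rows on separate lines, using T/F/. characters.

Step 1: 6 trees catch fire, 2 burn out
  T.TTT
  TFT.T
  F.FTT
  TFTTF
  TTTF.
Step 2: 9 trees catch fire, 6 burn out
  T.TTT
  F.F.T
  ...FF
  F.FF.
  TFF..
Step 3: 4 trees catch fire, 9 burn out
  F.FTT
  ....F
  .....
  .....
  F....
Step 4: 2 trees catch fire, 4 burn out
  ...FF
  .....
  .....
  .....
  .....
Step 5: 0 trees catch fire, 2 burn out
  .....
  .....
  .....
  .....
  .....

.....
.....
.....
.....
.....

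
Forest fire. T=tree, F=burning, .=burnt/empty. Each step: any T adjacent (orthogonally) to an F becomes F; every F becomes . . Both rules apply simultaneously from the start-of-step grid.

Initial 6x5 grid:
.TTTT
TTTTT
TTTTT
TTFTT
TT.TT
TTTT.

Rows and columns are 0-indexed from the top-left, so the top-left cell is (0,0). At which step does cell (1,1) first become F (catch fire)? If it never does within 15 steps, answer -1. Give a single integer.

Step 1: cell (1,1)='T' (+3 fires, +1 burnt)
Step 2: cell (1,1)='T' (+7 fires, +3 burnt)
Step 3: cell (1,1)='F' (+9 fires, +7 burnt)
  -> target ignites at step 3
Step 4: cell (1,1)='.' (+6 fires, +9 burnt)
Step 5: cell (1,1)='.' (+1 fires, +6 burnt)
Step 6: cell (1,1)='.' (+0 fires, +1 burnt)
  fire out at step 6

3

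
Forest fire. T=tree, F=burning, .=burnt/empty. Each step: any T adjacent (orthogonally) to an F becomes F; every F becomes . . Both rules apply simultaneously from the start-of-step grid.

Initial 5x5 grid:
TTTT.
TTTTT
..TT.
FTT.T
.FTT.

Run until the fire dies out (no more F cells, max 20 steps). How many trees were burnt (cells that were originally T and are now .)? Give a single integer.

Answer: 15

Derivation:
Step 1: +2 fires, +2 burnt (F count now 2)
Step 2: +2 fires, +2 burnt (F count now 2)
Step 3: +1 fires, +2 burnt (F count now 1)
Step 4: +2 fires, +1 burnt (F count now 2)
Step 5: +3 fires, +2 burnt (F count now 3)
Step 6: +4 fires, +3 burnt (F count now 4)
Step 7: +1 fires, +4 burnt (F count now 1)
Step 8: +0 fires, +1 burnt (F count now 0)
Fire out after step 8
Initially T: 16, now '.': 24
Total burnt (originally-T cells now '.'): 15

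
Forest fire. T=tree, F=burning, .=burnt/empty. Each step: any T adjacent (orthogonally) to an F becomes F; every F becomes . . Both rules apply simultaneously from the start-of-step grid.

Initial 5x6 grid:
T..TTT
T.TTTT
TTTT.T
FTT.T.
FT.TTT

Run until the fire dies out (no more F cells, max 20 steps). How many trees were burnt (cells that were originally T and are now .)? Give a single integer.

Step 1: +3 fires, +2 burnt (F count now 3)
Step 2: +3 fires, +3 burnt (F count now 3)
Step 3: +2 fires, +3 burnt (F count now 2)
Step 4: +2 fires, +2 burnt (F count now 2)
Step 5: +1 fires, +2 burnt (F count now 1)
Step 6: +2 fires, +1 burnt (F count now 2)
Step 7: +2 fires, +2 burnt (F count now 2)
Step 8: +2 fires, +2 burnt (F count now 2)
Step 9: +0 fires, +2 burnt (F count now 0)
Fire out after step 9
Initially T: 21, now '.': 26
Total burnt (originally-T cells now '.'): 17

Answer: 17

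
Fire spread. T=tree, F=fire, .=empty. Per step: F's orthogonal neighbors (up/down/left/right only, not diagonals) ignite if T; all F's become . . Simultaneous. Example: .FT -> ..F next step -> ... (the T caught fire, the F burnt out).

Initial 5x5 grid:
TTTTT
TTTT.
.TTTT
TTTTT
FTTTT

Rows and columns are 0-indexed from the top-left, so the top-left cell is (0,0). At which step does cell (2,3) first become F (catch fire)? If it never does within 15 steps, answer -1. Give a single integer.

Step 1: cell (2,3)='T' (+2 fires, +1 burnt)
Step 2: cell (2,3)='T' (+2 fires, +2 burnt)
Step 3: cell (2,3)='T' (+3 fires, +2 burnt)
Step 4: cell (2,3)='T' (+4 fires, +3 burnt)
Step 5: cell (2,3)='F' (+5 fires, +4 burnt)
  -> target ignites at step 5
Step 6: cell (2,3)='.' (+4 fires, +5 burnt)
Step 7: cell (2,3)='.' (+1 fires, +4 burnt)
Step 8: cell (2,3)='.' (+1 fires, +1 burnt)
Step 9: cell (2,3)='.' (+0 fires, +1 burnt)
  fire out at step 9

5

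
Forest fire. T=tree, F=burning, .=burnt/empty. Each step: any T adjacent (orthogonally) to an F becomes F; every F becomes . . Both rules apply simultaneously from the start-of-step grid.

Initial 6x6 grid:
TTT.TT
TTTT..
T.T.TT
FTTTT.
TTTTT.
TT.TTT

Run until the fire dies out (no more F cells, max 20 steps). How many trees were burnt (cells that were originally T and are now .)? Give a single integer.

Answer: 25

Derivation:
Step 1: +3 fires, +1 burnt (F count now 3)
Step 2: +4 fires, +3 burnt (F count now 4)
Step 3: +6 fires, +4 burnt (F count now 6)
Step 4: +4 fires, +6 burnt (F count now 4)
Step 5: +5 fires, +4 burnt (F count now 5)
Step 6: +2 fires, +5 burnt (F count now 2)
Step 7: +1 fires, +2 burnt (F count now 1)
Step 8: +0 fires, +1 burnt (F count now 0)
Fire out after step 8
Initially T: 27, now '.': 34
Total burnt (originally-T cells now '.'): 25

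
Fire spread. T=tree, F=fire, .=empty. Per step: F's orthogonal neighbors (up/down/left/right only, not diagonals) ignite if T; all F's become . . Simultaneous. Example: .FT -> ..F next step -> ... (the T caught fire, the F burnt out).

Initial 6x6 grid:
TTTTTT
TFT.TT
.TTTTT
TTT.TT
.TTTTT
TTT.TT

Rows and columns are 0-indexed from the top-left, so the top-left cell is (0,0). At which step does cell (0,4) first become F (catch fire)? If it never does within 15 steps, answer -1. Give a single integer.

Step 1: cell (0,4)='T' (+4 fires, +1 burnt)
Step 2: cell (0,4)='T' (+4 fires, +4 burnt)
Step 3: cell (0,4)='T' (+5 fires, +4 burnt)
Step 4: cell (0,4)='F' (+4 fires, +5 burnt)
  -> target ignites at step 4
Step 5: cell (0,4)='.' (+7 fires, +4 burnt)
Step 6: cell (0,4)='.' (+3 fires, +7 burnt)
Step 7: cell (0,4)='.' (+2 fires, +3 burnt)
Step 8: cell (0,4)='.' (+1 fires, +2 burnt)
Step 9: cell (0,4)='.' (+0 fires, +1 burnt)
  fire out at step 9

4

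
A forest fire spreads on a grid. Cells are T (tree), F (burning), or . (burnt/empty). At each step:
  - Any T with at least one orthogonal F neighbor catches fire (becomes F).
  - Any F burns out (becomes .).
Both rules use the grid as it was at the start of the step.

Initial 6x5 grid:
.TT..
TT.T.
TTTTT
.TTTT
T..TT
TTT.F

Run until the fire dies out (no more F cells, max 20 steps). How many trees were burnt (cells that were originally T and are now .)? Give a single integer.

Step 1: +1 fires, +1 burnt (F count now 1)
Step 2: +2 fires, +1 burnt (F count now 2)
Step 3: +2 fires, +2 burnt (F count now 2)
Step 4: +2 fires, +2 burnt (F count now 2)
Step 5: +3 fires, +2 burnt (F count now 3)
Step 6: +1 fires, +3 burnt (F count now 1)
Step 7: +2 fires, +1 burnt (F count now 2)
Step 8: +2 fires, +2 burnt (F count now 2)
Step 9: +1 fires, +2 burnt (F count now 1)
Step 10: +0 fires, +1 burnt (F count now 0)
Fire out after step 10
Initially T: 20, now '.': 26
Total burnt (originally-T cells now '.'): 16

Answer: 16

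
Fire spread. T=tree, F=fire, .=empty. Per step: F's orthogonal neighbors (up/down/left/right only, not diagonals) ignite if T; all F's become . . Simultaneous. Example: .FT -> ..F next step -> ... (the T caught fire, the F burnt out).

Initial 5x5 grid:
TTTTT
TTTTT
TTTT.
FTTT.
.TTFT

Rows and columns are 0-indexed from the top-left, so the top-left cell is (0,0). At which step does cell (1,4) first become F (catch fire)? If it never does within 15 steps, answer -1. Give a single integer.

Step 1: cell (1,4)='T' (+5 fires, +2 burnt)
Step 2: cell (1,4)='T' (+5 fires, +5 burnt)
Step 3: cell (1,4)='T' (+4 fires, +5 burnt)
Step 4: cell (1,4)='F' (+4 fires, +4 burnt)
  -> target ignites at step 4
Step 5: cell (1,4)='.' (+2 fires, +4 burnt)
Step 6: cell (1,4)='.' (+0 fires, +2 burnt)
  fire out at step 6

4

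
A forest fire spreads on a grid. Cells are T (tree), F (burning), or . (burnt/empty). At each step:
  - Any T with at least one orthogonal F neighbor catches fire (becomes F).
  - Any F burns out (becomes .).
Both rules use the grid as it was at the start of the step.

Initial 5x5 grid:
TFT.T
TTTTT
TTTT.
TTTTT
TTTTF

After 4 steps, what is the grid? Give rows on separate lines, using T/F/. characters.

Step 1: 5 trees catch fire, 2 burn out
  F.F.T
  TFTTT
  TTTT.
  TTTTF
  TTTF.
Step 2: 5 trees catch fire, 5 burn out
  ....T
  F.FTT
  TFTT.
  TTTF.
  TTF..
Step 3: 7 trees catch fire, 5 burn out
  ....T
  ...FT
  F.FF.
  TFF..
  TF...
Step 4: 3 trees catch fire, 7 burn out
  ....T
  ....F
  .....
  F....
  F....

....T
....F
.....
F....
F....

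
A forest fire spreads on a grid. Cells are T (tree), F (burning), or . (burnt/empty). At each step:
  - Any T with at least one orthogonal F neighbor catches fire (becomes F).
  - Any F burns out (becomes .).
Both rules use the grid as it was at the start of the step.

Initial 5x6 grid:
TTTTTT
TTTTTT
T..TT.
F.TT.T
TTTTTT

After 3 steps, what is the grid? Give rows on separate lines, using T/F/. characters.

Step 1: 2 trees catch fire, 1 burn out
  TTTTTT
  TTTTTT
  F..TT.
  ..TT.T
  FTTTTT
Step 2: 2 trees catch fire, 2 burn out
  TTTTTT
  FTTTTT
  ...TT.
  ..TT.T
  .FTTTT
Step 3: 3 trees catch fire, 2 burn out
  FTTTTT
  .FTTTT
  ...TT.
  ..TT.T
  ..FTTT

FTTTTT
.FTTTT
...TT.
..TT.T
..FTTT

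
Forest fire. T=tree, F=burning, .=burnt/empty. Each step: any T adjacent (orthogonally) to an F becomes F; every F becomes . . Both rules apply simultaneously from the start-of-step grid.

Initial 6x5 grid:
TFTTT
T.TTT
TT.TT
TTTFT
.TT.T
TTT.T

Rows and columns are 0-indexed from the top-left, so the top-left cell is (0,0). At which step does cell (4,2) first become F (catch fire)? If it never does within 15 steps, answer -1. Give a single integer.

Step 1: cell (4,2)='T' (+5 fires, +2 burnt)
Step 2: cell (4,2)='F' (+8 fires, +5 burnt)
  -> target ignites at step 2
Step 3: cell (4,2)='.' (+8 fires, +8 burnt)
Step 4: cell (4,2)='.' (+1 fires, +8 burnt)
Step 5: cell (4,2)='.' (+1 fires, +1 burnt)
Step 6: cell (4,2)='.' (+0 fires, +1 burnt)
  fire out at step 6

2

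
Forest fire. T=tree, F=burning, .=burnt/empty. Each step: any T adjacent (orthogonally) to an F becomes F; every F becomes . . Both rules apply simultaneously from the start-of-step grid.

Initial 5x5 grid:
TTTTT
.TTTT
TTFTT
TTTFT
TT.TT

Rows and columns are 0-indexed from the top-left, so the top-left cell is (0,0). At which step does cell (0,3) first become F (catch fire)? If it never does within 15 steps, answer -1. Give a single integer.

Step 1: cell (0,3)='T' (+6 fires, +2 burnt)
Step 2: cell (0,3)='T' (+7 fires, +6 burnt)
Step 3: cell (0,3)='F' (+5 fires, +7 burnt)
  -> target ignites at step 3
Step 4: cell (0,3)='.' (+3 fires, +5 burnt)
Step 5: cell (0,3)='.' (+0 fires, +3 burnt)
  fire out at step 5

3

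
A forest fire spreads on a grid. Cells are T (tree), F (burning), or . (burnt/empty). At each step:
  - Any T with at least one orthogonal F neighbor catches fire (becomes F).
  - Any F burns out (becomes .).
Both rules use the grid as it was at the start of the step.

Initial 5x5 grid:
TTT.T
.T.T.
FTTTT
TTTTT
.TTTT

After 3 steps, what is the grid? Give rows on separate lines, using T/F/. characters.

Step 1: 2 trees catch fire, 1 burn out
  TTT.T
  .T.T.
  .FTTT
  FTTTT
  .TTTT
Step 2: 3 trees catch fire, 2 burn out
  TTT.T
  .F.T.
  ..FTT
  .FTTT
  .TTTT
Step 3: 4 trees catch fire, 3 burn out
  TFT.T
  ...T.
  ...FT
  ..FTT
  .FTTT

TFT.T
...T.
...FT
..FTT
.FTTT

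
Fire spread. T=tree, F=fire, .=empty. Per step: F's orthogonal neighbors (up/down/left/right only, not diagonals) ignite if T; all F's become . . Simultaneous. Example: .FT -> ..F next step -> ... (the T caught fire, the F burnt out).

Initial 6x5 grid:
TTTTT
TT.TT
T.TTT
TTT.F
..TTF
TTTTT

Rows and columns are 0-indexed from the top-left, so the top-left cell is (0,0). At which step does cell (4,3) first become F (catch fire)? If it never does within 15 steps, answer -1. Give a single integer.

Step 1: cell (4,3)='F' (+3 fires, +2 burnt)
  -> target ignites at step 1
Step 2: cell (4,3)='.' (+4 fires, +3 burnt)
Step 3: cell (4,3)='.' (+5 fires, +4 burnt)
Step 4: cell (4,3)='.' (+3 fires, +5 burnt)
Step 5: cell (4,3)='.' (+3 fires, +3 burnt)
Step 6: cell (4,3)='.' (+2 fires, +3 burnt)
Step 7: cell (4,3)='.' (+3 fires, +2 burnt)
Step 8: cell (4,3)='.' (+0 fires, +3 burnt)
  fire out at step 8

1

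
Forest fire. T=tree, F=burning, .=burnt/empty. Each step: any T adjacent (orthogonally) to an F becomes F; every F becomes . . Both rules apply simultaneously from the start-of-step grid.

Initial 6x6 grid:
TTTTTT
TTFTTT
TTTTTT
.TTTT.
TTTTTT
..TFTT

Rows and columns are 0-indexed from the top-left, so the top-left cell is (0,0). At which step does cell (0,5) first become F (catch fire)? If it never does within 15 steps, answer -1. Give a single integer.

Step 1: cell (0,5)='T' (+7 fires, +2 burnt)
Step 2: cell (0,5)='T' (+11 fires, +7 burnt)
Step 3: cell (0,5)='T' (+9 fires, +11 burnt)
Step 4: cell (0,5)='F' (+3 fires, +9 burnt)
  -> target ignites at step 4
Step 5: cell (0,5)='.' (+0 fires, +3 burnt)
  fire out at step 5

4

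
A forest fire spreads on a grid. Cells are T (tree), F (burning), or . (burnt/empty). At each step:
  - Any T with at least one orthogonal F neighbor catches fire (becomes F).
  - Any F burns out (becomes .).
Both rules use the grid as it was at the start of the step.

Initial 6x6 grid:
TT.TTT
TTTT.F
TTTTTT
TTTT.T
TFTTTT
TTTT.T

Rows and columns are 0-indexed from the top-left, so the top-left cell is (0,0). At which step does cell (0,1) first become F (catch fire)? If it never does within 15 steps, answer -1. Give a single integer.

Step 1: cell (0,1)='T' (+6 fires, +2 burnt)
Step 2: cell (0,1)='T' (+9 fires, +6 burnt)
Step 3: cell (0,1)='T' (+9 fires, +9 burnt)
Step 4: cell (0,1)='F' (+5 fires, +9 burnt)
  -> target ignites at step 4
Step 5: cell (0,1)='.' (+1 fires, +5 burnt)
Step 6: cell (0,1)='.' (+0 fires, +1 burnt)
  fire out at step 6

4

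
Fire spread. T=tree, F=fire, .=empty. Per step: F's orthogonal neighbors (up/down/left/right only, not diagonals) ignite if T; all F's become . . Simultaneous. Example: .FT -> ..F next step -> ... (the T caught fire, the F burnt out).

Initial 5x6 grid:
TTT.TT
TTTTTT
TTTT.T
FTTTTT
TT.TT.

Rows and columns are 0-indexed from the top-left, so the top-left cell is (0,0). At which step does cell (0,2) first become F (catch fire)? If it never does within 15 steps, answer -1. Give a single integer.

Step 1: cell (0,2)='T' (+3 fires, +1 burnt)
Step 2: cell (0,2)='T' (+4 fires, +3 burnt)
Step 3: cell (0,2)='T' (+4 fires, +4 burnt)
Step 4: cell (0,2)='T' (+5 fires, +4 burnt)
Step 5: cell (0,2)='F' (+4 fires, +5 burnt)
  -> target ignites at step 5
Step 6: cell (0,2)='.' (+2 fires, +4 burnt)
Step 7: cell (0,2)='.' (+2 fires, +2 burnt)
Step 8: cell (0,2)='.' (+1 fires, +2 burnt)
Step 9: cell (0,2)='.' (+0 fires, +1 burnt)
  fire out at step 9

5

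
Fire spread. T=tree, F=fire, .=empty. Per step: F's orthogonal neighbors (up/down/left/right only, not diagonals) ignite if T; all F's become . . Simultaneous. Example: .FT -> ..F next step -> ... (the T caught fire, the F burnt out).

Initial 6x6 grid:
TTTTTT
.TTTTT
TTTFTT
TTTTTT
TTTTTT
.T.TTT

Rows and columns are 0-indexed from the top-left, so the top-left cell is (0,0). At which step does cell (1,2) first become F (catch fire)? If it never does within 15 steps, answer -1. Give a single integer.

Step 1: cell (1,2)='T' (+4 fires, +1 burnt)
Step 2: cell (1,2)='F' (+8 fires, +4 burnt)
  -> target ignites at step 2
Step 3: cell (1,2)='.' (+10 fires, +8 burnt)
Step 4: cell (1,2)='.' (+6 fires, +10 burnt)
Step 5: cell (1,2)='.' (+4 fires, +6 burnt)
Step 6: cell (1,2)='.' (+0 fires, +4 burnt)
  fire out at step 6

2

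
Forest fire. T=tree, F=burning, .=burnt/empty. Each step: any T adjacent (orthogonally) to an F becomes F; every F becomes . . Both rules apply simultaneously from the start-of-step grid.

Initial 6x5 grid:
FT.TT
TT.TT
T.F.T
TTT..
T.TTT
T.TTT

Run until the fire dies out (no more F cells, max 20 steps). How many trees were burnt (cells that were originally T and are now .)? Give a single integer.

Answer: 15

Derivation:
Step 1: +3 fires, +2 burnt (F count now 3)
Step 2: +4 fires, +3 burnt (F count now 4)
Step 3: +3 fires, +4 burnt (F count now 3)
Step 4: +3 fires, +3 burnt (F count now 3)
Step 5: +2 fires, +3 burnt (F count now 2)
Step 6: +0 fires, +2 burnt (F count now 0)
Fire out after step 6
Initially T: 20, now '.': 25
Total burnt (originally-T cells now '.'): 15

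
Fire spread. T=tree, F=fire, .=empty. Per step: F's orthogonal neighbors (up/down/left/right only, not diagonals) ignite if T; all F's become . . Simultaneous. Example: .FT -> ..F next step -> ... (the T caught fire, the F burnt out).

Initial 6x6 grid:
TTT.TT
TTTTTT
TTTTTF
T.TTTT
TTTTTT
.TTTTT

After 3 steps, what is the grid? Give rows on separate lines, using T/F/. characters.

Step 1: 3 trees catch fire, 1 burn out
  TTT.TT
  TTTTTF
  TTTTF.
  T.TTTF
  TTTTTT
  .TTTTT
Step 2: 5 trees catch fire, 3 burn out
  TTT.TF
  TTTTF.
  TTTF..
  T.TTF.
  TTTTTF
  .TTTTT
Step 3: 6 trees catch fire, 5 burn out
  TTT.F.
  TTTF..
  TTF...
  T.TF..
  TTTTF.
  .TTTTF

TTT.F.
TTTF..
TTF...
T.TF..
TTTTF.
.TTTTF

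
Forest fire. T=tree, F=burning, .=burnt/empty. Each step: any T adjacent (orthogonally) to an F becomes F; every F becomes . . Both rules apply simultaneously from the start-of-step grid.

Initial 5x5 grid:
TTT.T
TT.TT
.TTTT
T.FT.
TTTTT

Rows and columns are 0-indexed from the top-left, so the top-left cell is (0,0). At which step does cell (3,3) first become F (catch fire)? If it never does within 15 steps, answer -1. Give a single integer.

Step 1: cell (3,3)='F' (+3 fires, +1 burnt)
  -> target ignites at step 1
Step 2: cell (3,3)='.' (+4 fires, +3 burnt)
Step 3: cell (3,3)='.' (+5 fires, +4 burnt)
Step 4: cell (3,3)='.' (+4 fires, +5 burnt)
Step 5: cell (3,3)='.' (+3 fires, +4 burnt)
Step 6: cell (3,3)='.' (+0 fires, +3 burnt)
  fire out at step 6

1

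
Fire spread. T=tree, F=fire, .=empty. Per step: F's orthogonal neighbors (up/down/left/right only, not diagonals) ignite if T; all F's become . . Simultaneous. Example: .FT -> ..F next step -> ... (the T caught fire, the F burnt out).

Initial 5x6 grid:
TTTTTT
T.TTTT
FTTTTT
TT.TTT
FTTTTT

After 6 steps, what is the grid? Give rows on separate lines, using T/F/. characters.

Step 1: 4 trees catch fire, 2 burn out
  TTTTTT
  F.TTTT
  .FTTTT
  FT.TTT
  .FTTTT
Step 2: 4 trees catch fire, 4 burn out
  FTTTTT
  ..TTTT
  ..FTTT
  .F.TTT
  ..FTTT
Step 3: 4 trees catch fire, 4 burn out
  .FTTTT
  ..FTTT
  ...FTT
  ...TTT
  ...FTT
Step 4: 5 trees catch fire, 4 burn out
  ..FTTT
  ...FTT
  ....FT
  ...FTT
  ....FT
Step 5: 5 trees catch fire, 5 burn out
  ...FTT
  ....FT
  .....F
  ....FT
  .....F
Step 6: 3 trees catch fire, 5 burn out
  ....FT
  .....F
  ......
  .....F
  ......

....FT
.....F
......
.....F
......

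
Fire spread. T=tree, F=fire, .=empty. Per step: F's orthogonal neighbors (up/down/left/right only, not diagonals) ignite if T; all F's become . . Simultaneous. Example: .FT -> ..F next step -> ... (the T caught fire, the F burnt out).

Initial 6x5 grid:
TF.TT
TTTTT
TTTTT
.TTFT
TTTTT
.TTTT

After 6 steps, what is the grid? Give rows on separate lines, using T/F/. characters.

Step 1: 6 trees catch fire, 2 burn out
  F..TT
  TFTTT
  TTTFT
  .TF.F
  TTTFT
  .TTTT
Step 2: 10 trees catch fire, 6 burn out
  ...TT
  F.FFT
  TFF.F
  .F...
  TTF.F
  .TTFT
Step 3: 6 trees catch fire, 10 burn out
  ...FT
  ....F
  F....
  .....
  TF...
  .TF.F
Step 4: 3 trees catch fire, 6 burn out
  ....F
  .....
  .....
  .....
  F....
  .F...
Step 5: 0 trees catch fire, 3 burn out
  .....
  .....
  .....
  .....
  .....
  .....
Step 6: 0 trees catch fire, 0 burn out
  .....
  .....
  .....
  .....
  .....
  .....

.....
.....
.....
.....
.....
.....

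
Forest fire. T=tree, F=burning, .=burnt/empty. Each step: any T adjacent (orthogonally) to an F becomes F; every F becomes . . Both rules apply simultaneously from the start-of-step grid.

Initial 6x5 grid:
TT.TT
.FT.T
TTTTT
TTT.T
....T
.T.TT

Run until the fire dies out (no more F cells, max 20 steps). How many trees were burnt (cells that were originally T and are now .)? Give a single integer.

Answer: 18

Derivation:
Step 1: +3 fires, +1 burnt (F count now 3)
Step 2: +4 fires, +3 burnt (F count now 4)
Step 3: +3 fires, +4 burnt (F count now 3)
Step 4: +1 fires, +3 burnt (F count now 1)
Step 5: +2 fires, +1 burnt (F count now 2)
Step 6: +2 fires, +2 burnt (F count now 2)
Step 7: +2 fires, +2 burnt (F count now 2)
Step 8: +1 fires, +2 burnt (F count now 1)
Step 9: +0 fires, +1 burnt (F count now 0)
Fire out after step 9
Initially T: 19, now '.': 29
Total burnt (originally-T cells now '.'): 18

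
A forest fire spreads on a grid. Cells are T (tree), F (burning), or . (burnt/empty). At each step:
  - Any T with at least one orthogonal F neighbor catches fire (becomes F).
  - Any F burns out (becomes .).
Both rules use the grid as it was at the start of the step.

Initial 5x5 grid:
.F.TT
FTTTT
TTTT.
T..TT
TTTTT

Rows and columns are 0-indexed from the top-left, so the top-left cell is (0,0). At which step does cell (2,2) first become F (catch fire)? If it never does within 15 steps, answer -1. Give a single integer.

Step 1: cell (2,2)='T' (+2 fires, +2 burnt)
Step 2: cell (2,2)='T' (+3 fires, +2 burnt)
Step 3: cell (2,2)='F' (+3 fires, +3 burnt)
  -> target ignites at step 3
Step 4: cell (2,2)='.' (+4 fires, +3 burnt)
Step 5: cell (2,2)='.' (+3 fires, +4 burnt)
Step 6: cell (2,2)='.' (+2 fires, +3 burnt)
Step 7: cell (2,2)='.' (+1 fires, +2 burnt)
Step 8: cell (2,2)='.' (+0 fires, +1 burnt)
  fire out at step 8

3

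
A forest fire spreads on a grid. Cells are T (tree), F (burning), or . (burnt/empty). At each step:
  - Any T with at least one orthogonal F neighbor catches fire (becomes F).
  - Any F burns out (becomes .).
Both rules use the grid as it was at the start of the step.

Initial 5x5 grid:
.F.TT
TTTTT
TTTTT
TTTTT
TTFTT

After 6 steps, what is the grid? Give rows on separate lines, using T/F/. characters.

Step 1: 4 trees catch fire, 2 burn out
  ...TT
  TFTTT
  TTTTT
  TTFTT
  TF.FT
Step 2: 8 trees catch fire, 4 burn out
  ...TT
  F.FTT
  TFFTT
  TF.FT
  F...F
Step 3: 5 trees catch fire, 8 burn out
  ...TT
  ...FT
  F..FT
  F...F
  .....
Step 4: 3 trees catch fire, 5 burn out
  ...FT
  ....F
  ....F
  .....
  .....
Step 5: 1 trees catch fire, 3 burn out
  ....F
  .....
  .....
  .....
  .....
Step 6: 0 trees catch fire, 1 burn out
  .....
  .....
  .....
  .....
  .....

.....
.....
.....
.....
.....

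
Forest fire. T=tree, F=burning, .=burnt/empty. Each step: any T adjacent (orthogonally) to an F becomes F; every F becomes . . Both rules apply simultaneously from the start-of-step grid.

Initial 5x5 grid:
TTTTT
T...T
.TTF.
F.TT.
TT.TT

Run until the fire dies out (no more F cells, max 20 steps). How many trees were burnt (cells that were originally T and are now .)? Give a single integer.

Answer: 8

Derivation:
Step 1: +3 fires, +2 burnt (F count now 3)
Step 2: +4 fires, +3 burnt (F count now 4)
Step 3: +1 fires, +4 burnt (F count now 1)
Step 4: +0 fires, +1 burnt (F count now 0)
Fire out after step 4
Initially T: 15, now '.': 18
Total burnt (originally-T cells now '.'): 8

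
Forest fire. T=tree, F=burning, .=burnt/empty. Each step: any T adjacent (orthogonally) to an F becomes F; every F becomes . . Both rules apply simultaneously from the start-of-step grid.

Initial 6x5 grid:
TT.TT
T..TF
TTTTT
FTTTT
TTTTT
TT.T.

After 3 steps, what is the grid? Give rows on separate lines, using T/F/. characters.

Step 1: 6 trees catch fire, 2 burn out
  TT.TF
  T..F.
  FTTTF
  .FTTT
  FTTTT
  TT.T.
Step 2: 8 trees catch fire, 6 burn out
  TT.F.
  F....
  .FTF.
  ..FTF
  .FTTT
  FT.T.
Step 3: 6 trees catch fire, 8 burn out
  FT...
  .....
  ..F..
  ...F.
  ..FTF
  .F.T.

FT...
.....
..F..
...F.
..FTF
.F.T.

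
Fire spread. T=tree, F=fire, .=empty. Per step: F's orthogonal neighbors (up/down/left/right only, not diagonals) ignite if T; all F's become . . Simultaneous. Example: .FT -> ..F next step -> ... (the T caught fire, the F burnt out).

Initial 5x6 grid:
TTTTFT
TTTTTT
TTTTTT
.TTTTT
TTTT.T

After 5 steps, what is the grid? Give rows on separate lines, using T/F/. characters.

Step 1: 3 trees catch fire, 1 burn out
  TTTF.F
  TTTTFT
  TTTTTT
  .TTTTT
  TTTT.T
Step 2: 4 trees catch fire, 3 burn out
  TTF...
  TTTF.F
  TTTTFT
  .TTTTT
  TTTT.T
Step 3: 5 trees catch fire, 4 burn out
  TF....
  TTF...
  TTTF.F
  .TTTFT
  TTTT.T
Step 4: 5 trees catch fire, 5 burn out
  F.....
  TF....
  TTF...
  .TTF.F
  TTTT.T
Step 5: 5 trees catch fire, 5 burn out
  ......
  F.....
  TF....
  .TF...
  TTTF.F

......
F.....
TF....
.TF...
TTTF.F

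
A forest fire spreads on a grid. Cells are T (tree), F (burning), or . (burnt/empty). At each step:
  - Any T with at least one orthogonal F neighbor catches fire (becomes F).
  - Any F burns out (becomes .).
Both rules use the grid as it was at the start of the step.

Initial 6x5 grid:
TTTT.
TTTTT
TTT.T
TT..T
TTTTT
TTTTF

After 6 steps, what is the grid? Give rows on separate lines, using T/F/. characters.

Step 1: 2 trees catch fire, 1 burn out
  TTTT.
  TTTTT
  TTT.T
  TT..T
  TTTTF
  TTTF.
Step 2: 3 trees catch fire, 2 burn out
  TTTT.
  TTTTT
  TTT.T
  TT..F
  TTTF.
  TTF..
Step 3: 3 trees catch fire, 3 burn out
  TTTT.
  TTTTT
  TTT.F
  TT...
  TTF..
  TF...
Step 4: 3 trees catch fire, 3 burn out
  TTTT.
  TTTTF
  TTT..
  TT...
  TF...
  F....
Step 5: 3 trees catch fire, 3 burn out
  TTTT.
  TTTF.
  TTT..
  TF...
  F....
  .....
Step 6: 4 trees catch fire, 3 burn out
  TTTF.
  TTF..
  TFT..
  F....
  .....
  .....

TTTF.
TTF..
TFT..
F....
.....
.....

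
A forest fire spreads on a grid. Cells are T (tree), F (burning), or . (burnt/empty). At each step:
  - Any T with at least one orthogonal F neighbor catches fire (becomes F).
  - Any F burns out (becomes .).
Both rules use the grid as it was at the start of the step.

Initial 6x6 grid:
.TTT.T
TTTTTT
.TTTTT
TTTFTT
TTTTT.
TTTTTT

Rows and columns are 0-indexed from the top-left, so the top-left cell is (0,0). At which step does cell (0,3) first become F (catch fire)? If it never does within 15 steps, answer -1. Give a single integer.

Step 1: cell (0,3)='T' (+4 fires, +1 burnt)
Step 2: cell (0,3)='T' (+8 fires, +4 burnt)
Step 3: cell (0,3)='F' (+9 fires, +8 burnt)
  -> target ignites at step 3
Step 4: cell (0,3)='.' (+6 fires, +9 burnt)
Step 5: cell (0,3)='.' (+4 fires, +6 burnt)
Step 6: cell (0,3)='.' (+0 fires, +4 burnt)
  fire out at step 6

3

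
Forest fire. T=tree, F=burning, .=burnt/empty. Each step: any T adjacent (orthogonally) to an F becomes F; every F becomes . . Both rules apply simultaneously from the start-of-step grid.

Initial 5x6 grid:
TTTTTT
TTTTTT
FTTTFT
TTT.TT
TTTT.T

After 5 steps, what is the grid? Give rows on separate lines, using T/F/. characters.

Step 1: 7 trees catch fire, 2 burn out
  TTTTTT
  FTTTFT
  .FTF.F
  FTT.FT
  TTTT.T
Step 2: 9 trees catch fire, 7 burn out
  FTTTFT
  .FTF.F
  ..F...
  .FT..F
  FTTT.T
Step 3: 7 trees catch fire, 9 burn out
  .FTF.F
  ..F...
  ......
  ..F...
  .FTT.F
Step 4: 2 trees catch fire, 7 burn out
  ..F...
  ......
  ......
  ......
  ..FT..
Step 5: 1 trees catch fire, 2 burn out
  ......
  ......
  ......
  ......
  ...F..

......
......
......
......
...F..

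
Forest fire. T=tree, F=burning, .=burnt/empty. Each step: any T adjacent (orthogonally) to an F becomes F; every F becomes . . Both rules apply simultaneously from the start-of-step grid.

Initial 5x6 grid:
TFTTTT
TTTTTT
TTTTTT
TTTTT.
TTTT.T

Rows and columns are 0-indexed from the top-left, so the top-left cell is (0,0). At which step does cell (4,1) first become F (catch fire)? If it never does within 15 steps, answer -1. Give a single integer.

Step 1: cell (4,1)='T' (+3 fires, +1 burnt)
Step 2: cell (4,1)='T' (+4 fires, +3 burnt)
Step 3: cell (4,1)='T' (+5 fires, +4 burnt)
Step 4: cell (4,1)='F' (+6 fires, +5 burnt)
  -> target ignites at step 4
Step 5: cell (4,1)='.' (+5 fires, +6 burnt)
Step 6: cell (4,1)='.' (+3 fires, +5 burnt)
Step 7: cell (4,1)='.' (+0 fires, +3 burnt)
  fire out at step 7

4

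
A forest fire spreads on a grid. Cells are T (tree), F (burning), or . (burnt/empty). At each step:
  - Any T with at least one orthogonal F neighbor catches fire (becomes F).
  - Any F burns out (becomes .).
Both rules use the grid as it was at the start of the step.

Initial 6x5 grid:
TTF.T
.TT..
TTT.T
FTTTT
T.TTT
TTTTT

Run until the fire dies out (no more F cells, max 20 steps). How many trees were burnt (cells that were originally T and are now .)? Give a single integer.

Step 1: +5 fires, +2 burnt (F count now 5)
Step 2: +6 fires, +5 burnt (F count now 6)
Step 3: +3 fires, +6 burnt (F count now 3)
Step 4: +3 fires, +3 burnt (F count now 3)
Step 5: +3 fires, +3 burnt (F count now 3)
Step 6: +1 fires, +3 burnt (F count now 1)
Step 7: +0 fires, +1 burnt (F count now 0)
Fire out after step 7
Initially T: 22, now '.': 29
Total burnt (originally-T cells now '.'): 21

Answer: 21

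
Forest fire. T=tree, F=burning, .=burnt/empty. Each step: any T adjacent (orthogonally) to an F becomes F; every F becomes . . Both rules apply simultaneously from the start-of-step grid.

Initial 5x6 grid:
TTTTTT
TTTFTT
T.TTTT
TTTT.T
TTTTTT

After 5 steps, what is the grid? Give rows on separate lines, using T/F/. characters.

Step 1: 4 trees catch fire, 1 burn out
  TTTFTT
  TTF.FT
  T.TFTT
  TTTT.T
  TTTTTT
Step 2: 7 trees catch fire, 4 burn out
  TTF.FT
  TF...F
  T.F.FT
  TTTF.T
  TTTTTT
Step 3: 6 trees catch fire, 7 burn out
  TF...F
  F.....
  T....F
  TTF..T
  TTTFTT
Step 4: 6 trees catch fire, 6 burn out
  F.....
  ......
  F.....
  TF...F
  TTF.FT
Step 5: 3 trees catch fire, 6 burn out
  ......
  ......
  ......
  F.....
  TF...F

......
......
......
F.....
TF...F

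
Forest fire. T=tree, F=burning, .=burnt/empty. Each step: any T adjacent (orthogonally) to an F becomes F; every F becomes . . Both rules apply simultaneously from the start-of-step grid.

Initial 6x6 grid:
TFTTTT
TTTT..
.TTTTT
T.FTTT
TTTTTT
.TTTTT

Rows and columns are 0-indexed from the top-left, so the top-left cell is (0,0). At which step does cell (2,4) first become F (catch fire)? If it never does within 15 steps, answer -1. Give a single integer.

Step 1: cell (2,4)='T' (+6 fires, +2 burnt)
Step 2: cell (2,4)='T' (+9 fires, +6 burnt)
Step 3: cell (2,4)='F' (+8 fires, +9 burnt)
  -> target ignites at step 3
Step 4: cell (2,4)='.' (+5 fires, +8 burnt)
Step 5: cell (2,4)='.' (+1 fires, +5 burnt)
Step 6: cell (2,4)='.' (+0 fires, +1 burnt)
  fire out at step 6

3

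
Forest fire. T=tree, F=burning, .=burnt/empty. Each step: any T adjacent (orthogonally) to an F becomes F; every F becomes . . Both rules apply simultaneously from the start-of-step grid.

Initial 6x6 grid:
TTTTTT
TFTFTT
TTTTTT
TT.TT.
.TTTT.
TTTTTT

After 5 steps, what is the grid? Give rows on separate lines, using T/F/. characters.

Step 1: 7 trees catch fire, 2 burn out
  TFTFTT
  F.F.FT
  TFTFTT
  TT.TT.
  .TTTT.
  TTTTTT
Step 2: 9 trees catch fire, 7 burn out
  F.F.FT
  .....F
  F.F.FT
  TF.FT.
  .TTTT.
  TTTTTT
Step 3: 6 trees catch fire, 9 burn out
  .....F
  ......
  .....F
  F...F.
  .FTFT.
  TTTTTT
Step 4: 4 trees catch fire, 6 burn out
  ......
  ......
  ......
  ......
  ..F.F.
  TFTFTT
Step 5: 3 trees catch fire, 4 burn out
  ......
  ......
  ......
  ......
  ......
  F.F.FT

......
......
......
......
......
F.F.FT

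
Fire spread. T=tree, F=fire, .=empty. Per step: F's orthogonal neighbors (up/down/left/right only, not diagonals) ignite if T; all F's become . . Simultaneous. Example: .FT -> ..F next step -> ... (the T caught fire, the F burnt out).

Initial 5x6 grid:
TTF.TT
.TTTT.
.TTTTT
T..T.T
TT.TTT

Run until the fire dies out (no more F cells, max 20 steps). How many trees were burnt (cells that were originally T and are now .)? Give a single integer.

Answer: 18

Derivation:
Step 1: +2 fires, +1 burnt (F count now 2)
Step 2: +4 fires, +2 burnt (F count now 4)
Step 3: +3 fires, +4 burnt (F count now 3)
Step 4: +3 fires, +3 burnt (F count now 3)
Step 5: +3 fires, +3 burnt (F count now 3)
Step 6: +2 fires, +3 burnt (F count now 2)
Step 7: +1 fires, +2 burnt (F count now 1)
Step 8: +0 fires, +1 burnt (F count now 0)
Fire out after step 8
Initially T: 21, now '.': 27
Total burnt (originally-T cells now '.'): 18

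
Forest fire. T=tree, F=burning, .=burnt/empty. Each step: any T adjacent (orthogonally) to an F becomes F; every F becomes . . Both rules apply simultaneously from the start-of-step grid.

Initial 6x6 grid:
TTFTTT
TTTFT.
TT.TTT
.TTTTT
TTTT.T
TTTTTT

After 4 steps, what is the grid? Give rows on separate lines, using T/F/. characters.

Step 1: 5 trees catch fire, 2 burn out
  TF.FTT
  TTF.F.
  TT.FTT
  .TTTTT
  TTTT.T
  TTTTTT
Step 2: 5 trees catch fire, 5 burn out
  F...FT
  TF....
  TT..FT
  .TTFTT
  TTTT.T
  TTTTTT
Step 3: 7 trees catch fire, 5 burn out
  .....F
  F.....
  TF...F
  .TF.FT
  TTTF.T
  TTTTTT
Step 4: 5 trees catch fire, 7 burn out
  ......
  ......
  F.....
  .F...F
  TTF..T
  TTTFTT

......
......
F.....
.F...F
TTF..T
TTTFTT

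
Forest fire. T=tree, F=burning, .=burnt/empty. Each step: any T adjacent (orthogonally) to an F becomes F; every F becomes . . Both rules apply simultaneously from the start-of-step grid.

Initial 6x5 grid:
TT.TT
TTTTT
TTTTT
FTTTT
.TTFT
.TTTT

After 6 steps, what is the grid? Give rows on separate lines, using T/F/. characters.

Step 1: 6 trees catch fire, 2 burn out
  TT.TT
  TTTTT
  FTTTT
  .FTFT
  .TF.F
  .TTFT
Step 2: 8 trees catch fire, 6 burn out
  TT.TT
  FTTTT
  .FTFT
  ..F.F
  .F...
  .TF.F
Step 3: 6 trees catch fire, 8 burn out
  FT.TT
  .FTFT
  ..F.F
  .....
  .....
  .F...
Step 4: 4 trees catch fire, 6 burn out
  .F.FT
  ..F.F
  .....
  .....
  .....
  .....
Step 5: 1 trees catch fire, 4 burn out
  ....F
  .....
  .....
  .....
  .....
  .....
Step 6: 0 trees catch fire, 1 burn out
  .....
  .....
  .....
  .....
  .....
  .....

.....
.....
.....
.....
.....
.....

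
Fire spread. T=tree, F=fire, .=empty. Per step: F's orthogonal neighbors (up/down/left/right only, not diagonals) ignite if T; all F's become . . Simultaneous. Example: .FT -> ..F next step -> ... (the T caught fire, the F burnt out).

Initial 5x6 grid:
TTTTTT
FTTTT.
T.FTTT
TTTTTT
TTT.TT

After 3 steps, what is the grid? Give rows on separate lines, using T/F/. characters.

Step 1: 6 trees catch fire, 2 burn out
  FTTTTT
  .FFTT.
  F..FTT
  TTFTTT
  TTT.TT
Step 2: 8 trees catch fire, 6 burn out
  .FFTTT
  ...FT.
  ....FT
  FF.FTT
  TTF.TT
Step 3: 6 trees catch fire, 8 burn out
  ...FTT
  ....F.
  .....F
  ....FT
  FF..TT

...FTT
....F.
.....F
....FT
FF..TT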